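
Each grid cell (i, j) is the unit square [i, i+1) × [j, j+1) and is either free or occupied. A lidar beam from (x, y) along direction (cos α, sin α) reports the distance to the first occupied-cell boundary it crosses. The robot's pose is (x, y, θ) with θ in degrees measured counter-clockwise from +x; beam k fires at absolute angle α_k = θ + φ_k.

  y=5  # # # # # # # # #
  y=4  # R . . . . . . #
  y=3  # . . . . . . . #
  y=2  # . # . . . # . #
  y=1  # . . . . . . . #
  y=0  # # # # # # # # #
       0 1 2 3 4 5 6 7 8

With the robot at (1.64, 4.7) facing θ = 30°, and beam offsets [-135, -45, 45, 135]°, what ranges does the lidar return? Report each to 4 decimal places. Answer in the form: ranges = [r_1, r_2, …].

ranges = [2.4728, 6.5844, 0.3106, 0.6626]

beam 1: φ=-135°, α=255°
  dir = (cos 255°, sin 255°) = (-0.2588, -0.9659); from cell (1,4)
  next x-line at t=2.4728, next y-line at t=0.7247; Δt_x=3.8637, Δt_y=1.0353
    y: enter (1,3) at t=0.7247
    y: enter (1,2) at t=1.7600
    x: enter (0,2) at t=2.4728 ← occupied
  → r_1 = 2.4728
beam 2: φ=-45°, α=345°
  dir = (cos 345°, sin 345°) = (0.9659, -0.2588); from cell (1,4)
  next x-line at t=0.3727, next y-line at t=2.7046; Δt_x=1.0353, Δt_y=3.8637
    x: enter (2,4) at t=0.3727
    x: enter (3,4) at t=1.4080
    x: enter (4,4) at t=2.4433
    y: enter (4,3) at t=2.7046
    x: enter (5,3) at t=3.4785
    x: enter (6,3) at t=4.5138
    x: enter (7,3) at t=5.5491
    y: enter (7,2) at t=6.5683
    x: enter (8,2) at t=6.5844 ← occupied
  → r_2 = 6.5844
beam 3: φ=45°, α=75°
  dir = (cos 75°, sin 75°) = (0.2588, 0.9659); from cell (1,4)
  next x-line at t=1.3909, next y-line at t=0.3106; Δt_x=3.8637, Δt_y=1.0353
    y: enter (1,5) at t=0.3106 ← occupied
  → r_3 = 0.3106
beam 4: φ=135°, α=165°
  dir = (cos 165°, sin 165°) = (-0.9659, 0.2588); from cell (1,4)
  next x-line at t=0.6626, next y-line at t=1.1591; Δt_x=1.0353, Δt_y=3.8637
    x: enter (0,4) at t=0.6626 ← occupied
  → r_4 = 0.6626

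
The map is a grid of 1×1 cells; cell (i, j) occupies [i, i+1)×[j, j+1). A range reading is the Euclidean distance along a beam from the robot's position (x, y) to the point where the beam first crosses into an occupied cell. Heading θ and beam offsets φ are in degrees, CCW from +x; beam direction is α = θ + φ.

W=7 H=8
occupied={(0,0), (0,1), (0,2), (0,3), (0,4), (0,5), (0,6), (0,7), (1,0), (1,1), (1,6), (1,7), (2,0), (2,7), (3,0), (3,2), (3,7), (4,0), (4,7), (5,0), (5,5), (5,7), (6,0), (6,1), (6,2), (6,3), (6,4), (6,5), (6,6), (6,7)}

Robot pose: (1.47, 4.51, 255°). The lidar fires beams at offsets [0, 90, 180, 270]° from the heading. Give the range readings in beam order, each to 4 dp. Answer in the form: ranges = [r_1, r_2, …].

ranges = [1.8159, 4.6898, 1.5426, 0.4866]

beam 1: φ=0°, α=255°
  cosα=-0.2588 sinα=-0.9659 | (1,4) | tMaxX 1.8159 tMaxY 0.5280 | tΔX 3.8637 tΔY 1.0353
    t=0.5280 [y] (1,3)
    t=1.5633 [y] (1,2)
    t=1.8159 [x] (0,2) — stop
  → r_1 = 1.8159
beam 2: φ=90°, α=345°
  cosα=0.9659 sinα=-0.2588 | (1,4) | tMaxX 0.5487 tMaxY 1.9705 | tΔX 1.0353 tΔY 3.8637
    t=0.5487 [x] (2,4)
    t=1.5840 [x] (3,4)
    t=1.9705 [y] (3,3)
    t=2.6192 [x] (4,3)
    t=3.6545 [x] (5,3)
    t=4.6898 [x] (6,3) — stop
  → r_2 = 4.6898
beam 3: φ=180°, α=75°
  cosα=0.2588 sinα=0.9659 | (1,4) | tMaxX 2.0478 tMaxY 0.5073 | tΔX 3.8637 tΔY 1.0353
    t=0.5073 [y] (1,5)
    t=1.5426 [y] (1,6) — stop
  → r_3 = 1.5426
beam 4: φ=270°, α=165°
  cosα=-0.9659 sinα=0.2588 | (1,4) | tMaxX 0.4866 tMaxY 1.8932 | tΔX 1.0353 tΔY 3.8637
    t=0.4866 [x] (0,4) — stop
  → r_4 = 0.4866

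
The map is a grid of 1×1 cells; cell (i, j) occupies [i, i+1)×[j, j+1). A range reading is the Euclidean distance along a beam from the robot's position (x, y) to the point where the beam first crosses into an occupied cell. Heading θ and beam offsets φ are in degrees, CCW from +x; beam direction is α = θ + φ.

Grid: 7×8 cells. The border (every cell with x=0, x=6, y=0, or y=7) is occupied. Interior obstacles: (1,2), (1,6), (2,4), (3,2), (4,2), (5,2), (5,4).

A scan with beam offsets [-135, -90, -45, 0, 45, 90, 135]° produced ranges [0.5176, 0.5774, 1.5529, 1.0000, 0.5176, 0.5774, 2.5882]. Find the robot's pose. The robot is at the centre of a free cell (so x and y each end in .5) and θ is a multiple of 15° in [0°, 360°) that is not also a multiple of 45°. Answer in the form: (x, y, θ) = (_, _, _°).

Candidates: 23 free-cell centres × 16 headings = 368 poses. Raycast each; keep the one whose scan matches to 4 dp.
  (4.5, 6.5, 285°): beam 1 = 1.0000 ≠ 0.5176 ✗
  (5.5, 3.5, 105°): beam 1 = 0.5774 ≠ 0.5176 ✗
  (1.5, 1.5, 255°): beam 1 = 0.5774 ≠ 0.5176 ✗
  (5.5, 6.5, 150°): beam 3 = 0.5176 ≠ 1.5529 ✗
  …
  (4.5, 1.5, 30°): r_1=0.5176, r_2=0.5774, r_3=1.5529, r_4=1.0000, r_5=0.5176, r_6=0.5774, r_7=2.5882 — all match ✓
Only this pose fits every beam.

(x, y, θ) = (4.5, 1.5, 30°)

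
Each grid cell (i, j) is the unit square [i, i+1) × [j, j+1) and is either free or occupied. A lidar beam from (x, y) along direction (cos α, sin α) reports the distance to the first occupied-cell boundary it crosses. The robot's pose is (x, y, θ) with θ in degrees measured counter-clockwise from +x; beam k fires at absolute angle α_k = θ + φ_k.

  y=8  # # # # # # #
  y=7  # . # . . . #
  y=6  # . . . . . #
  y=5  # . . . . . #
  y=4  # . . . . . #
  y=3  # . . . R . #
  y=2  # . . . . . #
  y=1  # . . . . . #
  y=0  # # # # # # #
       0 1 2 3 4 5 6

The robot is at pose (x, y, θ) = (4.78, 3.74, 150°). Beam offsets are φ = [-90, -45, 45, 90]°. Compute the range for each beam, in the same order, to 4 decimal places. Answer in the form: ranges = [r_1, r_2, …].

beam 1: φ=-90°, α=60°
  direction (0.5000, 0.8660); cell (4,3); t to first gridline: x 0.4400, y 0.3002 (then +2.0000 / +1.1547)
    (4,4) via y @ 0.3002
    (5,4) via x @ 0.4400
    (5,5) via y @ 1.4549
    (6,5) via x @ 2.4400  # hit
  → r_1 = 2.4400
beam 2: φ=-45°, α=105°
  direction (-0.2588, 0.9659); cell (4,3); t to first gridline: x 3.0137, y 0.2692 (then +3.8637 / +1.0353)
    (4,4) via y @ 0.2692
    (4,5) via y @ 1.3044
    (4,6) via y @ 2.3397
    (3,6) via x @ 3.0137
    (3,7) via y @ 3.3750
    (3,8) via y @ 4.4103  # hit
  → r_2 = 4.4103
beam 3: φ=45°, α=195°
  direction (-0.9659, -0.2588); cell (4,3); t to first gridline: x 0.8075, y 2.8591 (then +1.0353 / +3.8637)
    (3,3) via x @ 0.8075
    (2,3) via x @ 1.8428
    (2,2) via y @ 2.8591
    (1,2) via x @ 2.8781
    (0,2) via x @ 3.9133  # hit
  → r_3 = 3.9133
beam 4: φ=90°, α=240°
  direction (-0.5000, -0.8660); cell (4,3); t to first gridline: x 1.5600, y 0.8545 (then +2.0000 / +1.1547)
    (4,2) via y @ 0.8545
    (3,2) via x @ 1.5600
    (3,1) via y @ 2.0092
    (3,0) via y @ 3.1639  # hit
  → r_4 = 3.1639

ranges = [2.4400, 4.4103, 3.9133, 3.1639]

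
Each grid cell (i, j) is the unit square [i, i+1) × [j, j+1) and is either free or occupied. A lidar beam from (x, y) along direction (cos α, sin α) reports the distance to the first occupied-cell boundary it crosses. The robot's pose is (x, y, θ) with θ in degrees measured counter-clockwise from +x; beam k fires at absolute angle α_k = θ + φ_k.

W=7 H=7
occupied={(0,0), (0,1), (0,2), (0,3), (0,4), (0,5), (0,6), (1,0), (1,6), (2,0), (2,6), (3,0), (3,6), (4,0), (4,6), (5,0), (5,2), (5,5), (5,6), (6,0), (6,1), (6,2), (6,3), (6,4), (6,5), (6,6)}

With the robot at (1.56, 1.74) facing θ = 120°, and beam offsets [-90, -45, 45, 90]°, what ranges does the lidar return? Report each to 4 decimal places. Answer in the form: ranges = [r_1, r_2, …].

beam 1: φ=-90°, α=30°
  cosα=0.8660 sinα=0.5000 | (1,1) | tMaxX 0.5081 tMaxY 0.5200 | tΔX 1.1547 tΔY 2.0000
    t=0.5081 [x] (2,1)
    t=0.5200 [y] (2,2)
    t=1.6628 [x] (3,2)
    t=2.5200 [y] (3,3)
    t=2.8175 [x] (4,3)
    t=3.9722 [x] (5,3)
    t=4.5200 [y] (5,4)
    t=5.1269 [x] (6,4) — stop
  → r_1 = 5.1269
beam 2: φ=-45°, α=75°
  cosα=0.2588 sinα=0.9659 | (1,1) | tMaxX 1.7000 tMaxY 0.2692 | tΔX 3.8637 tΔY 1.0353
    t=0.2692 [y] (1,2)
    t=1.3044 [y] (1,3)
    t=1.7000 [x] (2,3)
    t=2.3397 [y] (2,4)
    t=3.3750 [y] (2,5)
    t=4.4103 [y] (2,6) — stop
  → r_2 = 4.4103
beam 3: φ=45°, α=165°
  cosα=-0.9659 sinα=0.2588 | (1,1) | tMaxX 0.5798 tMaxY 1.0046 | tΔX 1.0353 tΔY 3.8637
    t=0.5798 [x] (0,1) — stop
  → r_3 = 0.5798
beam 4: φ=90°, α=210°
  cosα=-0.8660 sinα=-0.5000 | (1,1) | tMaxX 0.6466 tMaxY 1.4800 | tΔX 1.1547 tΔY 2.0000
    t=0.6466 [x] (0,1) — stop
  → r_4 = 0.6466

ranges = [5.1269, 4.4103, 0.5798, 0.6466]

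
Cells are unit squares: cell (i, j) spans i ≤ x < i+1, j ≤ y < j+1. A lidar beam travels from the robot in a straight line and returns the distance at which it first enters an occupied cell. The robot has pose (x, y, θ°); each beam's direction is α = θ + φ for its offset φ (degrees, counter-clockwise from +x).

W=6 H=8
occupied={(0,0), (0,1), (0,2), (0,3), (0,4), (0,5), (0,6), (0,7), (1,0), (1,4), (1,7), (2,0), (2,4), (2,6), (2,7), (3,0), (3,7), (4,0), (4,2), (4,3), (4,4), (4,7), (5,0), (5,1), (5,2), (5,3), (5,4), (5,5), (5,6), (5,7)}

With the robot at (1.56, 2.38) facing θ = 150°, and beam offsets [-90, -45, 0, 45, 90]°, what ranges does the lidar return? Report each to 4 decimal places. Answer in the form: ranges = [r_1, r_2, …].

beam 1: φ=-90°, α=60°
  dir = (cos 60°, sin 60°) = (0.5000, 0.8660); from cell (1,2)
  next x-line at t=0.8800, next y-line at t=0.7159; Δt_x=2.0000, Δt_y=1.1547
    y: enter (1,3) at t=0.7159
    x: enter (2,3) at t=0.8800
    y: enter (2,4) at t=1.8706 ← occupied
  → r_1 = 1.8706
beam 2: φ=-45°, α=105°
  dir = (cos 105°, sin 105°) = (-0.2588, 0.9659); from cell (1,2)
  next x-line at t=2.1637, next y-line at t=0.6419; Δt_x=3.8637, Δt_y=1.0353
    y: enter (1,3) at t=0.6419
    y: enter (1,4) at t=1.6771 ← occupied
  → r_2 = 1.6771
beam 3: φ=0°, α=150°
  dir = (cos 150°, sin 150°) = (-0.8660, 0.5000); from cell (1,2)
  next x-line at t=0.6466, next y-line at t=1.2400; Δt_x=1.1547, Δt_y=2.0000
    x: enter (0,2) at t=0.6466 ← occupied
  → r_3 = 0.6466
beam 4: φ=45°, α=195°
  dir = (cos 195°, sin 195°) = (-0.9659, -0.2588); from cell (1,2)
  next x-line at t=0.5798, next y-line at t=1.4682; Δt_x=1.0353, Δt_y=3.8637
    x: enter (0,2) at t=0.5798 ← occupied
  → r_4 = 0.5798
beam 5: φ=90°, α=240°
  dir = (cos 240°, sin 240°) = (-0.5000, -0.8660); from cell (1,2)
  next x-line at t=1.1200, next y-line at t=0.4388; Δt_x=2.0000, Δt_y=1.1547
    y: enter (1,1) at t=0.4388
    x: enter (0,1) at t=1.1200 ← occupied
  → r_5 = 1.1200

ranges = [1.8706, 1.6771, 0.6466, 0.5798, 1.1200]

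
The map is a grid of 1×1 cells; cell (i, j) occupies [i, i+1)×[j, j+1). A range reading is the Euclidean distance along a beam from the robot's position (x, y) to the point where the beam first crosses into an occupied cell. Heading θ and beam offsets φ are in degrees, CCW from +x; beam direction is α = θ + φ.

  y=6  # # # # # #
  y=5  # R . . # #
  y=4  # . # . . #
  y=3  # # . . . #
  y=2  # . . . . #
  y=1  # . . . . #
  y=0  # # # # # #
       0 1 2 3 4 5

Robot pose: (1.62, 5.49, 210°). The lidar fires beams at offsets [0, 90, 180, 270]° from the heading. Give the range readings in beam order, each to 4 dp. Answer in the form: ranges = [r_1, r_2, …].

ranges = [0.7159, 0.7600, 1.0200, 0.5889]

beam 1: φ=0°, α=210°
  dir = (cos 210°, sin 210°) = (-0.8660, -0.5000); from cell (1,5)
  next x-line at t=0.7159, next y-line at t=0.9800; Δt_x=1.1547, Δt_y=2.0000
    x: enter (0,5) at t=0.7159 ← occupied
  → r_1 = 0.7159
beam 2: φ=90°, α=300°
  dir = (cos 300°, sin 300°) = (0.5000, -0.8660); from cell (1,5)
  next x-line at t=0.7600, next y-line at t=0.5658; Δt_x=2.0000, Δt_y=1.1547
    y: enter (1,4) at t=0.5658
    x: enter (2,4) at t=0.7600 ← occupied
  → r_2 = 0.7600
beam 3: φ=180°, α=30°
  dir = (cos 30°, sin 30°) = (0.8660, 0.5000); from cell (1,5)
  next x-line at t=0.4388, next y-line at t=1.0200; Δt_x=1.1547, Δt_y=2.0000
    x: enter (2,5) at t=0.4388
    y: enter (2,6) at t=1.0200 ← occupied
  → r_3 = 1.0200
beam 4: φ=270°, α=120°
  dir = (cos 120°, sin 120°) = (-0.5000, 0.8660); from cell (1,5)
  next x-line at t=1.2400, next y-line at t=0.5889; Δt_x=2.0000, Δt_y=1.1547
    y: enter (1,6) at t=0.5889 ← occupied
  → r_4 = 0.5889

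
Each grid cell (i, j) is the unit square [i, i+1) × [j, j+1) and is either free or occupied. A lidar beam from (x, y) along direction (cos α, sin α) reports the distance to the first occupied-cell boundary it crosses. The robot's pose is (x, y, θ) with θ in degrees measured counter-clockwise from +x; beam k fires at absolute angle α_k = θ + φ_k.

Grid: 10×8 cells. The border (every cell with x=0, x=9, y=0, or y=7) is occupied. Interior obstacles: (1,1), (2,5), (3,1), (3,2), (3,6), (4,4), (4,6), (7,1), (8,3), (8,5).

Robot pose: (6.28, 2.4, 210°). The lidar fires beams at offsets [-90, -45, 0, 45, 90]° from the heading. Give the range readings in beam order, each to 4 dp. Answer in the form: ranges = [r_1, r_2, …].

beam 1: φ=-90°, α=120°
  cosα=-0.5000 sinα=0.8660 | (6,2) | tMaxX 0.5600 tMaxY 0.6928 | tΔX 2.0000 tΔY 1.1547
    t=0.5600 [x] (5,2)
    t=0.6928 [y] (5,3)
    t=1.8475 [y] (5,4)
    t=2.5600 [x] (4,4) — stop
  → r_1 = 2.5600
beam 2: φ=-45°, α=165°
  cosα=-0.9659 sinα=0.2588 | (6,2) | tMaxX 0.2899 tMaxY 2.3182 | tΔX 1.0353 tΔY 3.8637
    t=0.2899 [x] (5,2)
    t=1.3252 [x] (4,2)
    t=2.3182 [y] (4,3)
    t=2.3604 [x] (3,3)
    t=3.3957 [x] (2,3)
    t=4.4310 [x] (1,3)
    t=5.4663 [x] (0,3) — stop
  → r_2 = 5.4663
beam 3: φ=0°, α=210°
  cosα=-0.8660 sinα=-0.5000 | (6,2) | tMaxX 0.3233 tMaxY 0.8000 | tΔX 1.1547 tΔY 2.0000
    t=0.3233 [x] (5,2)
    t=0.8000 [y] (5,1)
    t=1.4780 [x] (4,1)
    t=2.6327 [x] (3,1) — stop
  → r_3 = 2.6327
beam 4: φ=45°, α=255°
  cosα=-0.2588 sinα=-0.9659 | (6,2) | tMaxX 1.0818 tMaxY 0.4141 | tΔX 3.8637 tΔY 1.0353
    t=0.4141 [y] (6,1)
    t=1.0818 [x] (5,1)
    t=1.4494 [y] (5,0) — stop
  → r_4 = 1.4494
beam 5: φ=90°, α=300°
  cosα=0.5000 sinα=-0.8660 | (6,2) | tMaxX 1.4400 tMaxY 0.4619 | tΔX 2.0000 tΔY 1.1547
    t=0.4619 [y] (6,1)
    t=1.4400 [x] (7,1) — stop
  → r_5 = 1.4400

ranges = [2.5600, 5.4663, 2.6327, 1.4494, 1.4400]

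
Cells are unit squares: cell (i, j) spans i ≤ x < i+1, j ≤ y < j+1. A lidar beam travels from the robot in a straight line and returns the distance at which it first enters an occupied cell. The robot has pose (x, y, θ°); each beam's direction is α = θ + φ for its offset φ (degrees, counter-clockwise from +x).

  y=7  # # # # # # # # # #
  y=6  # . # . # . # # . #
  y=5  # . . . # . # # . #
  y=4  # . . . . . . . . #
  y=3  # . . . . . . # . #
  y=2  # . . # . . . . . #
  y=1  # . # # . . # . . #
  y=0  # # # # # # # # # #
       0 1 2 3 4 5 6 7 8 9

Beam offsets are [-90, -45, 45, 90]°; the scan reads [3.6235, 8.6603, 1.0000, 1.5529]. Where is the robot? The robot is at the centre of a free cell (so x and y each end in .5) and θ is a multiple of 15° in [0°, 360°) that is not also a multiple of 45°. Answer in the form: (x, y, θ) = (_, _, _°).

Enumerate (i+0.5, j+0.5, θ) over the 36 free cells and 16 admissible headings. For each, cast all 4 beams and compare to the given ranges.
  (8.5, 1.5, 240°): beam 1 = 8.6603 ≠ 3.6235 ✗
  (1.5, 1.5, 330°): beam 1 = 0.5774 ≠ 3.6235 ✗
  (3.5, 4.5, 15°): beam 1 = 1.5529 ≠ 3.6235 ✗
  (4.5, 1.5, 300°): beam 1 = 0.5774 ≠ 3.6235 ✗
  (2.5, 2.5, 345°): beam 1 = 0.5176 ≠ 3.6235 ✗
  …
  (1.5, 5.5, 15°): r_1=3.6235, r_2=8.6603, r_3=1.0000, r_4=1.5529 — all match ✓
Only this pose fits every beam.

(x, y, θ) = (1.5, 5.5, 15°)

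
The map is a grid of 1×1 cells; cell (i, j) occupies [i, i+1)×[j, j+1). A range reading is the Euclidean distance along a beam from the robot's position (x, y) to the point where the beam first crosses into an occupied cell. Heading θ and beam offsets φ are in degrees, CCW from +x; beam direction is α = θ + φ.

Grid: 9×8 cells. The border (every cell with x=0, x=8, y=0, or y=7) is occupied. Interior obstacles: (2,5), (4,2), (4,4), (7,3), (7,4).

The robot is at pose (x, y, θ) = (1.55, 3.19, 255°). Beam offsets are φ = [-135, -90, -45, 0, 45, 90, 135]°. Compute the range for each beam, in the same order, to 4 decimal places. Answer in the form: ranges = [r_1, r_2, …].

beam 1: φ=-135°, α=120°
  direction (-0.5000, 0.8660); cell (1,3); t to first gridline: x 1.1000, y 0.9353 (then +2.0000 / +1.1547)
    (1,4) via y @ 0.9353
    (0,4) via x @ 1.1000  # hit
  → r_1 = 1.1000
beam 2: φ=-90°, α=165°
  direction (-0.9659, 0.2588); cell (1,3); t to first gridline: x 0.5694, y 3.1296 (then +1.0353 / +3.8637)
    (0,3) via x @ 0.5694  # hit
  → r_2 = 0.5694
beam 3: φ=-45°, α=210°
  direction (-0.8660, -0.5000); cell (1,3); t to first gridline: x 0.6351, y 0.3800 (then +1.1547 / +2.0000)
    (1,2) via y @ 0.3800
    (0,2) via x @ 0.6351  # hit
  → r_3 = 0.6351
beam 4: φ=0°, α=255°
  direction (-0.2588, -0.9659); cell (1,3); t to first gridline: x 2.1250, y 0.1967 (then +3.8637 / +1.0353)
    (1,2) via y @ 0.1967
    (1,1) via y @ 1.2320
    (0,1) via x @ 2.1250  # hit
  → r_4 = 2.1250
beam 5: φ=45°, α=300°
  direction (0.5000, -0.8660); cell (1,3); t to first gridline: x 0.9000, y 0.2194 (then +2.0000 / +1.1547)
    (1,2) via y @ 0.2194
    (2,2) via x @ 0.9000
    (2,1) via y @ 1.3741
    (2,0) via y @ 2.5288  # hit
  → r_5 = 2.5288
beam 6: φ=90°, α=345°
  direction (0.9659, -0.2588); cell (1,3); t to first gridline: x 0.4659, y 0.7341 (then +1.0353 / +3.8637)
    (2,3) via x @ 0.4659
    (2,2) via y @ 0.7341
    (3,2) via x @ 1.5012
    (4,2) via x @ 2.5364  # hit
  → r_6 = 2.5364
beam 7: φ=135°, α=30°
  direction (0.8660, 0.5000); cell (1,3); t to first gridline: x 0.5196, y 1.6200 (then +1.1547 / +2.0000)
    (2,3) via x @ 0.5196
    (2,4) via y @ 1.6200
    (3,4) via x @ 1.6743
    (4,4) via x @ 2.8290  # hit
  → r_7 = 2.8290

ranges = [1.1000, 0.5694, 0.6351, 2.1250, 2.5288, 2.5364, 2.8290]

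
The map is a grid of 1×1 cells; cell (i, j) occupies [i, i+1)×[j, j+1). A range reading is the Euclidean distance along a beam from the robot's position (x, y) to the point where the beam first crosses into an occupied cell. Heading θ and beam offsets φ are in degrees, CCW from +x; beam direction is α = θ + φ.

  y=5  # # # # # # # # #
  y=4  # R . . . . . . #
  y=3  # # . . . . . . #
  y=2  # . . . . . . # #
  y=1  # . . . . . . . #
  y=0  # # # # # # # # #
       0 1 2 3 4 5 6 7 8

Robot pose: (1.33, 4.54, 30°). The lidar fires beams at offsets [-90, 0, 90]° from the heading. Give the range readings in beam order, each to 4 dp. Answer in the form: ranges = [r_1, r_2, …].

beam 1: φ=-90°, α=300°
  dir = (cos 300°, sin 300°) = (0.5000, -0.8660); from cell (1,4)
  next x-line at t=1.3400, next y-line at t=0.6235; Δt_x=2.0000, Δt_y=1.1547
    y: enter (1,3) at t=0.6235 ← occupied
  → r_1 = 0.6235
beam 2: φ=0°, α=30°
  dir = (cos 30°, sin 30°) = (0.8660, 0.5000); from cell (1,4)
  next x-line at t=0.7736, next y-line at t=0.9200; Δt_x=1.1547, Δt_y=2.0000
    x: enter (2,4) at t=0.7736
    y: enter (2,5) at t=0.9200 ← occupied
  → r_2 = 0.9200
beam 3: φ=90°, α=120°
  dir = (cos 120°, sin 120°) = (-0.5000, 0.8660); from cell (1,4)
  next x-line at t=0.6600, next y-line at t=0.5312; Δt_x=2.0000, Δt_y=1.1547
    y: enter (1,5) at t=0.5312 ← occupied
  → r_3 = 0.5312

ranges = [0.6235, 0.9200, 0.5312]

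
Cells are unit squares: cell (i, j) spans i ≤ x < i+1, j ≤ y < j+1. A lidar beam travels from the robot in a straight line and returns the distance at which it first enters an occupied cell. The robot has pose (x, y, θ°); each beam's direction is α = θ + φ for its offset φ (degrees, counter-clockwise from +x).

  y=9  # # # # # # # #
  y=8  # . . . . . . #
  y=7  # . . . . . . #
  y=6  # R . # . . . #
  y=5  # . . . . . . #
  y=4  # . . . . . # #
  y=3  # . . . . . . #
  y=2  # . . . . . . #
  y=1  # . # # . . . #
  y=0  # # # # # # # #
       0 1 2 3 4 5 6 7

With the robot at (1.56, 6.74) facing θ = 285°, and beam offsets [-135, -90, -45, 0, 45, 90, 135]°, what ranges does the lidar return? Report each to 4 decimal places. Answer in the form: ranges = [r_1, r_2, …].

beam 1: φ=-135°, α=150°
  direction (-0.8660, 0.5000); cell (1,6); t to first gridline: x 0.6466, y 0.5200 (then +1.1547 / +2.0000)
    (1,7) via y @ 0.5200
    (0,7) via x @ 0.6466  # hit
  → r_1 = 0.6466
beam 2: φ=-90°, α=195°
  direction (-0.9659, -0.2588); cell (1,6); t to first gridline: x 0.5798, y 2.8591 (then +1.0353 / +3.8637)
    (0,6) via x @ 0.5798  # hit
  → r_2 = 0.5798
beam 3: φ=-45°, α=240°
  direction (-0.5000, -0.8660); cell (1,6); t to first gridline: x 1.1200, y 0.8545 (then +2.0000 / +1.1547)
    (1,5) via y @ 0.8545
    (0,5) via x @ 1.1200  # hit
  → r_3 = 1.1200
beam 4: φ=0°, α=285°
  direction (0.2588, -0.9659); cell (1,6); t to first gridline: x 1.7000, y 0.7661 (then +3.8637 / +1.0353)
    (1,5) via y @ 0.7661
    (2,5) via x @ 1.7000
    (2,4) via y @ 1.8014
    (2,3) via y @ 2.8367
    (2,2) via y @ 3.8719
    (2,1) via y @ 4.9072  # hit
  → r_4 = 4.9072
beam 5: φ=45°, α=330°
  direction (0.8660, -0.5000); cell (1,6); t to first gridline: x 0.5081, y 1.4800 (then +1.1547 / +2.0000)
    (2,6) via x @ 0.5081
    (2,5) via y @ 1.4800
    (3,5) via x @ 1.6628
    (4,5) via x @ 2.8175
    (4,4) via y @ 3.4800
    (5,4) via x @ 3.9722
    (6,4) via x @ 5.1269  # hit
  → r_5 = 5.1269
beam 6: φ=90°, α=15°
  direction (0.9659, 0.2588); cell (1,6); t to first gridline: x 0.4555, y 1.0046 (then +1.0353 / +3.8637)
    (2,6) via x @ 0.4555
    (2,7) via y @ 1.0046
    (3,7) via x @ 1.4908
    (4,7) via x @ 2.5261
    (5,7) via x @ 3.5614
    (6,7) via x @ 4.5966
    (6,8) via y @ 4.8683
    (7,8) via x @ 5.6319  # hit
  → r_6 = 5.6319
beam 7: φ=135°, α=60°
  direction (0.5000, 0.8660); cell (1,6); t to first gridline: x 0.8800, y 0.3002 (then +2.0000 / +1.1547)
    (1,7) via y @ 0.3002
    (2,7) via x @ 0.8800
    (2,8) via y @ 1.4549
    (2,9) via y @ 2.6096  # hit
  → r_7 = 2.6096

ranges = [0.6466, 0.5798, 1.1200, 4.9072, 5.1269, 5.6319, 2.6096]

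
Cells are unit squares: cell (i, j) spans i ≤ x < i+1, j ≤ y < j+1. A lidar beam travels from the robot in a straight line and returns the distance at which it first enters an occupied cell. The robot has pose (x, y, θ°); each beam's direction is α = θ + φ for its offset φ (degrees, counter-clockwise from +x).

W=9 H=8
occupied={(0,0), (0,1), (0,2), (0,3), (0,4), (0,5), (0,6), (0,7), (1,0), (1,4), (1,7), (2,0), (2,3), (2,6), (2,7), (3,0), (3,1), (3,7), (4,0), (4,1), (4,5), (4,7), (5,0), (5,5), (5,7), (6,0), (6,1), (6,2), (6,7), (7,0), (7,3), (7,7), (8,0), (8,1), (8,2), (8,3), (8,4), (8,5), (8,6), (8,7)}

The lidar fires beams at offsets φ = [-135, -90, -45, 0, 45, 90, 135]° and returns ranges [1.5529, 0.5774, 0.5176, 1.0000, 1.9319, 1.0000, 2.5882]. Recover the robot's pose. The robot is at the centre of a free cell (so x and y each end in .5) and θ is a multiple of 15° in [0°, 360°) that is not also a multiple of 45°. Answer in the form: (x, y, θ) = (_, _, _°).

(x, y, θ) = (6.5, 6.5, 150°)

The pose lattice has 32·16 = 512 candidates. Test each by forward raycasting.
  (5.5, 2.5, 30°): beam 2 = 1.0000 ≠ 0.5774 ✗
  (7.5, 4.5, 300°): beam 1 = 1.9319 ≠ 1.5529 ✗
  (7.5, 2.5, 345°): beam 1 = 0.5774 ≠ 1.5529 ✗
  …
  (6.5, 6.5, 150°): r_1=1.5529, r_2=0.5774, r_3=0.5176, r_4=1.0000, r_5=1.9319, r_6=1.0000, r_7=2.5882 — all match ✓
Unique over the lattice → pose = (6.5, 6.5, 150°).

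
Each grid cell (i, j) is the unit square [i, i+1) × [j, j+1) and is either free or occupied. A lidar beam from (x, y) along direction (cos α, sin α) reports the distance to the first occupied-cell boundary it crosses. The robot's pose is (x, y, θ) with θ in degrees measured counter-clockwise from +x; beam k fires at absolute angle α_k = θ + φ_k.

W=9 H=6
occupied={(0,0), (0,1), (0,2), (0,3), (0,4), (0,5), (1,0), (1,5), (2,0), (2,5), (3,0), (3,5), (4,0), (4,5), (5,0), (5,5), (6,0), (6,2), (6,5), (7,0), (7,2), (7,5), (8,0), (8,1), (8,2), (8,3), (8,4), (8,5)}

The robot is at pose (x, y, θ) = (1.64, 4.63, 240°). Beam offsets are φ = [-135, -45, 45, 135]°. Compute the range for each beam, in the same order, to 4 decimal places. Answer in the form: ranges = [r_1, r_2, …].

ranges = [0.3831, 0.6626, 3.7581, 1.4296]

beam 1: φ=-135°, α=105°
  cosα=-0.2588 sinα=0.9659 | (1,4) | tMaxX 2.4728 tMaxY 0.3831 | tΔX 3.8637 tΔY 1.0353
    t=0.3831 [y] (1,5) — stop
  → r_1 = 0.3831
beam 2: φ=-45°, α=195°
  cosα=-0.9659 sinα=-0.2588 | (1,4) | tMaxX 0.6626 tMaxY 2.4341 | tΔX 1.0353 tΔY 3.8637
    t=0.6626 [x] (0,4) — stop
  → r_2 = 0.6626
beam 3: φ=45°, α=285°
  cosα=0.2588 sinα=-0.9659 | (1,4) | tMaxX 1.3909 tMaxY 0.6522 | tΔX 3.8637 tΔY 1.0353
    t=0.6522 [y] (1,3)
    t=1.3909 [x] (2,3)
    t=1.6875 [y] (2,2)
    t=2.7228 [y] (2,1)
    t=3.7581 [y] (2,0) — stop
  → r_3 = 3.7581
beam 4: φ=135°, α=15°
  cosα=0.9659 sinα=0.2588 | (1,4) | tMaxX 0.3727 tMaxY 1.4296 | tΔX 1.0353 tΔY 3.8637
    t=0.3727 [x] (2,4)
    t=1.4080 [x] (3,4)
    t=1.4296 [y] (3,5) — stop
  → r_4 = 1.4296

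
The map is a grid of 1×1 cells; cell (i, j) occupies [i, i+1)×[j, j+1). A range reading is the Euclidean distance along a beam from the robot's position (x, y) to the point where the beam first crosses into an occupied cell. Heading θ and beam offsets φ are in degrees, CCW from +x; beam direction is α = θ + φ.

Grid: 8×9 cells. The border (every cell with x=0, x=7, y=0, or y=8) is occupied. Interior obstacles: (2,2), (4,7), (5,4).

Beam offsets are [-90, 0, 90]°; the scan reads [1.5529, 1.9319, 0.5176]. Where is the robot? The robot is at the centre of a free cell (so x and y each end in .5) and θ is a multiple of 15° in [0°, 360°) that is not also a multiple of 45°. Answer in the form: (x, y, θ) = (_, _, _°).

(x, y, θ) = (6.5, 7.5, 285°)

Candidates: 39 free-cell centres × 16 headings = 624 poses. Raycast each; keep the one whose scan matches to 4 dp.
  (3.5, 1.5, 105°): beam 1 = 3.6235 ≠ 1.5529 ✗
  (5.5, 2.5, 30°): beam 1 = 1.7321 ≠ 1.5529 ✗
  (3.5, 6.5, 345°): beam 1 = 3.6235 ≠ 1.5529 ✗
  …
  (6.5, 7.5, 285°): r_1=1.5529, r_2=1.9319, r_3=0.5176 — all match ✓
Only this pose fits every beam.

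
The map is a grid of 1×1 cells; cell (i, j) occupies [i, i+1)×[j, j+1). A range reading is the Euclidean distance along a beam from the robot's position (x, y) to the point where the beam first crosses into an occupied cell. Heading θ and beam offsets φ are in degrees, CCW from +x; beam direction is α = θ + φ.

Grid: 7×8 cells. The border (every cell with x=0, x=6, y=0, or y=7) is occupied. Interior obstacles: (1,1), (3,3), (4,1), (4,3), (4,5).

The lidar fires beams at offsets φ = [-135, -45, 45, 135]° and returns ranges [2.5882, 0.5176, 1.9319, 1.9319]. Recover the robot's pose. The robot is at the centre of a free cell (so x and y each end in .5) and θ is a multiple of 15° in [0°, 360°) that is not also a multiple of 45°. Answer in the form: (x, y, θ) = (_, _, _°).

The pose lattice has 25·16 = 400 candidates. Test each by forward raycasting.
  (1.5, 2.5, 255°): beam 1 = 1.0000 ≠ 2.5882 ✗
  (2.5, 5.5, 255°): beam 1 = 1.7321 ≠ 2.5882 ✗
  (3.5, 4.5, 195°): beam 1 = 1.0000 ≠ 2.5882 ✗
  …
  (1.5, 4.5, 210°): r_1=2.5882, r_2=0.5176, r_3=1.9319, r_4=1.9319 — all match ✓
No second candidate reproduces the full scan.

(x, y, θ) = (1.5, 4.5, 210°)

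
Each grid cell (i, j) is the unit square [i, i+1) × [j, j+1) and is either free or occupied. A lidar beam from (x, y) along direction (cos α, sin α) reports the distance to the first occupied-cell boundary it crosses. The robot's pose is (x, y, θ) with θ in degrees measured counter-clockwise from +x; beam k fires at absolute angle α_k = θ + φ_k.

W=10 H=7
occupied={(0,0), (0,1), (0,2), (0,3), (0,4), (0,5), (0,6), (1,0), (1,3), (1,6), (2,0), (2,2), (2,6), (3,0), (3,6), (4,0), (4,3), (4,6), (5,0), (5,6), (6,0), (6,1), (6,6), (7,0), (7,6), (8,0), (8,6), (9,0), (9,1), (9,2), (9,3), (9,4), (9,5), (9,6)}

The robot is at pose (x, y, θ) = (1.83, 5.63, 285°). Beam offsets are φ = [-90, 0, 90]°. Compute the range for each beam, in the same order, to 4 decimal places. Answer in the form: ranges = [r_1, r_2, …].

ranges = [0.8593, 2.7228, 1.4296]

beam 1: φ=-90°, α=195°
  cosα=-0.9659 sinα=-0.2588 | (1,5) | tMaxX 0.8593 tMaxY 2.4341 | tΔX 1.0353 tΔY 3.8637
    t=0.8593 [x] (0,5) — stop
  → r_1 = 0.8593
beam 2: φ=0°, α=285°
  cosα=0.2588 sinα=-0.9659 | (1,5) | tMaxX 0.6568 tMaxY 0.6522 | tΔX 3.8637 tΔY 1.0353
    t=0.6522 [y] (1,4)
    t=0.6568 [x] (2,4)
    t=1.6875 [y] (2,3)
    t=2.7228 [y] (2,2) — stop
  → r_2 = 2.7228
beam 3: φ=90°, α=15°
  cosα=0.9659 sinα=0.2588 | (1,5) | tMaxX 0.1760 tMaxY 1.4296 | tΔX 1.0353 tΔY 3.8637
    t=0.1760 [x] (2,5)
    t=1.2113 [x] (3,5)
    t=1.4296 [y] (3,6) — stop
  → r_3 = 1.4296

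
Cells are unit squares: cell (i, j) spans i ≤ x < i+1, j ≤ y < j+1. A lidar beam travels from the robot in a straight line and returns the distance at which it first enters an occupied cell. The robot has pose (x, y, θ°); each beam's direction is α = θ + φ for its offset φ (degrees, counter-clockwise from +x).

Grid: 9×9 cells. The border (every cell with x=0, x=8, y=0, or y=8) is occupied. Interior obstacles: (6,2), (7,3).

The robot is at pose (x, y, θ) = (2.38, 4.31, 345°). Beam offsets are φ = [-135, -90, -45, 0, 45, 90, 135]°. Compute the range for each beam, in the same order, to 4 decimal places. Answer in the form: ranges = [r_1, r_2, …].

ranges = [1.5935, 3.4268, 3.8221, 4.7830, 6.4894, 3.8202, 2.7600]

beam 1: φ=-135°, α=210°
  d=(-0.8660,-0.5000)  start (2,4)  tX=0.4388 tY=0.6200  stride 1/|dx|=1.1547 1/|dy|=2.0000
    cross x-line → (1,4), t=0.4388
    cross y-line → (1,3), t=0.6200
    cross x-line → (0,3), t=1.5935 (wall)
  → r_1 = 1.5935
beam 2: φ=-90°, α=255°
  d=(-0.2588,-0.9659)  start (2,4)  tX=1.4682 tY=0.3209  stride 1/|dx|=3.8637 1/|dy|=1.0353
    cross y-line → (2,3), t=0.3209
    cross y-line → (2,2), t=1.3562
    cross x-line → (1,2), t=1.4682
    cross y-line → (1,1), t=2.3915
    cross y-line → (1,0), t=3.4268 (wall)
  → r_2 = 3.4268
beam 3: φ=-45°, α=300°
  d=(0.5000,-0.8660)  start (2,4)  tX=1.2400 tY=0.3580  stride 1/|dx|=2.0000 1/|dy|=1.1547
    cross y-line → (2,3), t=0.3580
    cross x-line → (3,3), t=1.2400
    cross y-line → (3,2), t=1.5127
    cross y-line → (3,1), t=2.6674
    cross x-line → (4,1), t=3.2400
    cross y-line → (4,0), t=3.8221 (wall)
  → r_3 = 3.8221
beam 4: φ=0°, α=345°
  d=(0.9659,-0.2588)  start (2,4)  tX=0.6419 tY=1.1977  stride 1/|dx|=1.0353 1/|dy|=3.8637
    cross x-line → (3,4), t=0.6419
    cross y-line → (3,3), t=1.1977
    cross x-line → (4,3), t=1.6771
    cross x-line → (5,3), t=2.7124
    cross x-line → (6,3), t=3.7477
    cross x-line → (7,3), t=4.7830 (wall)
  → r_4 = 4.7830
beam 5: φ=45°, α=30°
  d=(0.8660,0.5000)  start (2,4)  tX=0.7159 tY=1.3800  stride 1/|dx|=1.1547 1/|dy|=2.0000
    cross x-line → (3,4), t=0.7159
    cross y-line → (3,5), t=1.3800
    cross x-line → (4,5), t=1.8706
    cross x-line → (5,5), t=3.0253
    cross y-line → (5,6), t=3.3800
    cross x-line → (6,6), t=4.1800
    cross x-line → (7,6), t=5.3347
    cross y-line → (7,7), t=5.3800
    cross x-line → (8,7), t=6.4894 (wall)
  → r_5 = 6.4894
beam 6: φ=90°, α=75°
  d=(0.2588,0.9659)  start (2,4)  tX=2.3955 tY=0.7143  stride 1/|dx|=3.8637 1/|dy|=1.0353
    cross y-line → (2,5), t=0.7143
    cross y-line → (2,6), t=1.7496
    cross x-line → (3,6), t=2.3955
    cross y-line → (3,7), t=2.7849
    cross y-line → (3,8), t=3.8202 (wall)
  → r_6 = 3.8202
beam 7: φ=135°, α=120°
  d=(-0.5000,0.8660)  start (2,4)  tX=0.7600 tY=0.7967  stride 1/|dx|=2.0000 1/|dy|=1.1547
    cross x-line → (1,4), t=0.7600
    cross y-line → (1,5), t=0.7967
    cross y-line → (1,6), t=1.9514
    cross x-line → (0,6), t=2.7600 (wall)
  → r_7 = 2.7600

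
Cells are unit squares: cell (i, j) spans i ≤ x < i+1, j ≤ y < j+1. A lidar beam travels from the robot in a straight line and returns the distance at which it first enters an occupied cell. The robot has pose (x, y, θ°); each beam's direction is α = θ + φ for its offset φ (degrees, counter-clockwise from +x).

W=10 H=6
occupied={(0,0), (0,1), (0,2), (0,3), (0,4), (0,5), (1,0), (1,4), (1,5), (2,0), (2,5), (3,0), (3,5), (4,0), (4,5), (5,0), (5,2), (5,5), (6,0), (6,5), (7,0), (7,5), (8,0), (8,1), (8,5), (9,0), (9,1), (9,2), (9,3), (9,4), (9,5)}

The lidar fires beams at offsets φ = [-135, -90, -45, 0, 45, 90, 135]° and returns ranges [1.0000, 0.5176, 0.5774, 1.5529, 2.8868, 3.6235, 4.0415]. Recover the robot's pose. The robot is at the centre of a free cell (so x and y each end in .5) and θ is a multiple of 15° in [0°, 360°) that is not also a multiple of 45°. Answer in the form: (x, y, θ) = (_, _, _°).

The pose lattice has 29·16 = 464 candidates. Test each by forward raycasting.
  (8.5, 4.5, 15°): beam 1 = 4.0415 ≠ 1.0000 ✗
  (8.5, 2.5, 210°): beam 1 = 1.9319 ≠ 1.0000 ✗
  (4.5, 3.5, 60°): beam 1 = 2.5882 ≠ 1.0000 ✗
  …
  (3.5, 4.5, 165°): r_1=1.0000, r_2=0.5176, r_3=0.5774, r_4=1.5529, r_5=2.8868, r_6=3.6235, r_7=4.0415 — all match ✓
Only this pose fits every beam.

(x, y, θ) = (3.5, 4.5, 165°)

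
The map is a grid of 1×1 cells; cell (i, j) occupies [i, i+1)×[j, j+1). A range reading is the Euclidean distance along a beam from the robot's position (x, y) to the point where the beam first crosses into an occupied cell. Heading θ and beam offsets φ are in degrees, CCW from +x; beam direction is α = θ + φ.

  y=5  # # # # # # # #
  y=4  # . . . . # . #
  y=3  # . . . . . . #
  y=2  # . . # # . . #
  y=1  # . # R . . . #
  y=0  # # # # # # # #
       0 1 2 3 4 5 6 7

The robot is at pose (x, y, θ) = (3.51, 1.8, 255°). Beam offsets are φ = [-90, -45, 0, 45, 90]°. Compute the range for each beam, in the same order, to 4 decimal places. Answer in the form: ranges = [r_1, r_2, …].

ranges = [0.5280, 0.5889, 0.8282, 0.9238, 3.0910]

beam 1: φ=-90°, α=165°
  dir = (cos 165°, sin 165°) = (-0.9659, 0.2588); from cell (3,1)
  next x-line at t=0.5280, next y-line at t=0.7727; Δt_x=1.0353, Δt_y=3.8637
    x: enter (2,1) at t=0.5280 ← occupied
  → r_1 = 0.5280
beam 2: φ=-45°, α=210°
  dir = (cos 210°, sin 210°) = (-0.8660, -0.5000); from cell (3,1)
  next x-line at t=0.5889, next y-line at t=1.6000; Δt_x=1.1547, Δt_y=2.0000
    x: enter (2,1) at t=0.5889 ← occupied
  → r_2 = 0.5889
beam 3: φ=0°, α=255°
  dir = (cos 255°, sin 255°) = (-0.2588, -0.9659); from cell (3,1)
  next x-line at t=1.9705, next y-line at t=0.8282; Δt_x=3.8637, Δt_y=1.0353
    y: enter (3,0) at t=0.8282 ← occupied
  → r_3 = 0.8282
beam 4: φ=45°, α=300°
  dir = (cos 300°, sin 300°) = (0.5000, -0.8660); from cell (3,1)
  next x-line at t=0.9800, next y-line at t=0.9238; Δt_x=2.0000, Δt_y=1.1547
    y: enter (3,0) at t=0.9238 ← occupied
  → r_4 = 0.9238
beam 5: φ=90°, α=345°
  dir = (cos 345°, sin 345°) = (0.9659, -0.2588); from cell (3,1)
  next x-line at t=0.5073, next y-line at t=3.0910; Δt_x=1.0353, Δt_y=3.8637
    x: enter (4,1) at t=0.5073
    x: enter (5,1) at t=1.5426
    x: enter (6,1) at t=2.5778
    y: enter (6,0) at t=3.0910 ← occupied
  → r_5 = 3.0910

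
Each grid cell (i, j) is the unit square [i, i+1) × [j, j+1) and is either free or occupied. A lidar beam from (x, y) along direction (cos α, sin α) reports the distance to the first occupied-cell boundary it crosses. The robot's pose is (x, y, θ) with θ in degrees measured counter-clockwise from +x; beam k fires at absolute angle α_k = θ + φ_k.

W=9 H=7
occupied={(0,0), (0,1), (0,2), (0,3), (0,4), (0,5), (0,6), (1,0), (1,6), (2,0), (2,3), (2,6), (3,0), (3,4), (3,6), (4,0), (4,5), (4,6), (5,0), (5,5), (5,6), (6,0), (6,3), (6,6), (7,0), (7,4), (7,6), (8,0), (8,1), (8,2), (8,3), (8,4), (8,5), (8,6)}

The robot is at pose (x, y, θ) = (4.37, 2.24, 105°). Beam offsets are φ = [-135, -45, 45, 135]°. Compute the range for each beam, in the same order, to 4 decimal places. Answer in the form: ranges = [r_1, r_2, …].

ranges = [2.4800, 3.1870, 1.5819, 1.4318]

beam 1: φ=-135°, α=330°
  cosα=0.8660 sinα=-0.5000 | (4,2) | tMaxX 0.7275 tMaxY 0.4800 | tΔX 1.1547 tΔY 2.0000
    t=0.4800 [y] (4,1)
    t=0.7275 [x] (5,1)
    t=1.8822 [x] (6,1)
    t=2.4800 [y] (6,0) — stop
  → r_1 = 2.4800
beam 2: φ=-45°, α=60°
  cosα=0.5000 sinα=0.8660 | (4,2) | tMaxX 1.2600 tMaxY 0.8776 | tΔX 2.0000 tΔY 1.1547
    t=0.8776 [y] (4,3)
    t=1.2600 [x] (5,3)
    t=2.0323 [y] (5,4)
    t=3.1870 [y] (5,5) — stop
  → r_2 = 3.1870
beam 3: φ=45°, α=150°
  cosα=-0.8660 sinα=0.5000 | (4,2) | tMaxX 0.4272 tMaxY 1.5200 | tΔX 1.1547 tΔY 2.0000
    t=0.4272 [x] (3,2)
    t=1.5200 [y] (3,3)
    t=1.5819 [x] (2,3) — stop
  → r_3 = 1.5819
beam 4: φ=135°, α=240°
  cosα=-0.5000 sinα=-0.8660 | (4,2) | tMaxX 0.7400 tMaxY 0.2771 | tΔX 2.0000 tΔY 1.1547
    t=0.2771 [y] (4,1)
    t=0.7400 [x] (3,1)
    t=1.4318 [y] (3,0) — stop
  → r_4 = 1.4318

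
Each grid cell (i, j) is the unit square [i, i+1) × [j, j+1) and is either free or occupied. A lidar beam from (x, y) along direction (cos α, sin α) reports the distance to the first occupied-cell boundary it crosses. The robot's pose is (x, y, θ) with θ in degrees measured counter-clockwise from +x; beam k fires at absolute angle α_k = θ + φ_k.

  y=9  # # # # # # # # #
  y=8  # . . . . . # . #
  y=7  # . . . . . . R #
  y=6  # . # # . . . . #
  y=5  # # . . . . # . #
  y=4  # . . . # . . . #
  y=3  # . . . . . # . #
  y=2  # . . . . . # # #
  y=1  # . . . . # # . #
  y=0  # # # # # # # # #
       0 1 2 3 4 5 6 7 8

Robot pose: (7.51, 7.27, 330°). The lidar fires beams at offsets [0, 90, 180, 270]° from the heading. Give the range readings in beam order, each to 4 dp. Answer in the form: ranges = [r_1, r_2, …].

beam 1: φ=0°, α=330°
  d=(0.8660,-0.5000)  start (7,7)  tX=0.5658 tY=0.5400  stride 1/|dx|=1.1547 1/|dy|=2.0000
    cross y-line → (7,6), t=0.5400
    cross x-line → (8,6), t=0.5658 (wall)
  → r_1 = 0.5658
beam 2: φ=90°, α=60°
  d=(0.5000,0.8660)  start (7,7)  tX=0.9800 tY=0.8429  stride 1/|dx|=2.0000 1/|dy|=1.1547
    cross y-line → (7,8), t=0.8429
    cross x-line → (8,8), t=0.9800 (wall)
  → r_2 = 0.9800
beam 3: φ=180°, α=150°
  d=(-0.8660,0.5000)  start (7,7)  tX=0.5889 tY=1.4600  stride 1/|dx|=1.1547 1/|dy|=2.0000
    cross x-line → (6,7), t=0.5889
    cross y-line → (6,8), t=1.4600 (wall)
  → r_3 = 1.4600
beam 4: φ=270°, α=240°
  d=(-0.5000,-0.8660)  start (7,7)  tX=1.0200 tY=0.3118  stride 1/|dx|=2.0000 1/|dy|=1.1547
    cross y-line → (7,6), t=0.3118
    cross x-line → (6,6), t=1.0200
    cross y-line → (6,5), t=1.4665 (wall)
  → r_4 = 1.4665

ranges = [0.5658, 0.9800, 1.4600, 1.4665]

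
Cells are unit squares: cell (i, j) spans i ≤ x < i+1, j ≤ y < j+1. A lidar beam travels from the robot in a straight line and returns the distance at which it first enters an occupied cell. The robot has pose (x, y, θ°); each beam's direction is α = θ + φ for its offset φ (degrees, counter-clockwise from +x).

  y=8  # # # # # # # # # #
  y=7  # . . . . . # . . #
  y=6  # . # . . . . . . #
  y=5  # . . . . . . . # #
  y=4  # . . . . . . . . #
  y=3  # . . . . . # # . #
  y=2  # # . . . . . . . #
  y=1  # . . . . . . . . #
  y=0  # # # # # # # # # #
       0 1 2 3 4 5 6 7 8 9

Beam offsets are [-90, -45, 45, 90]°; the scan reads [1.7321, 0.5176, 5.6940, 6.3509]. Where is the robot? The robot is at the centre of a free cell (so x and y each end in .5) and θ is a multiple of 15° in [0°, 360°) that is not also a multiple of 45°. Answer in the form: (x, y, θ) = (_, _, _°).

(x, y, θ) = (3.5, 6.5, 210°)

Enumerate (i+0.5, j+0.5, θ) over the 50 free cells and 16 admissible headings. For each, cast all 4 beams and compare to the given ranges.
  (5.5, 6.5, 150°): beam 1 = 1.0000 ≠ 1.7321 ✗
  (8.5, 3.5, 30°): beam 1 = 1.0000 ≠ 1.7321 ✗
  (2.5, 2.5, 195°): beam 1 = 5.6940 ≠ 1.7321 ✗
  (7.5, 1.5, 60°): beam 1 = 1.0000 ≠ 1.7321 ✗
  …
  (3.5, 6.5, 210°): r_1=1.7321, r_2=0.5176, r_3=5.6940, r_4=6.3509 — all match ✓
Unique over the lattice → pose = (3.5, 6.5, 210°).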